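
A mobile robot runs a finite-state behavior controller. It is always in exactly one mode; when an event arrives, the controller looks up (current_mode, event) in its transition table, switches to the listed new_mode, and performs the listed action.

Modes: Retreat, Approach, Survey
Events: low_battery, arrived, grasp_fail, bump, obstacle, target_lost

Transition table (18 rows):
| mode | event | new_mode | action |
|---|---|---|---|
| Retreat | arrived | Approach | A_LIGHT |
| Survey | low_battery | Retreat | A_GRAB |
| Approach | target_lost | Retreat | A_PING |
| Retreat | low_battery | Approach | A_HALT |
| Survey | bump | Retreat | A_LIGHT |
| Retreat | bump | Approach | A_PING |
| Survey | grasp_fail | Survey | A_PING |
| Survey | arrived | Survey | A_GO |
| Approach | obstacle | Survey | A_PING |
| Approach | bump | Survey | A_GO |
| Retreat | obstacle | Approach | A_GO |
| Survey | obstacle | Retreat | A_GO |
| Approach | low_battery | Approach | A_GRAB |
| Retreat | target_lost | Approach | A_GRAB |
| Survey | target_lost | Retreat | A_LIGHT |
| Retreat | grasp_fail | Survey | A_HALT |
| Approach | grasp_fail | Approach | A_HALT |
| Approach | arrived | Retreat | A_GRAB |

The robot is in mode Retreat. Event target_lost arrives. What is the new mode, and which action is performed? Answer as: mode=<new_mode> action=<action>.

mode=Approach action=A_GRAB

current mode = Retreat; filter table to that mode:
  (Retreat, arrived) → (Approach, A_LIGHT)
  (Retreat, low_battery) → (Approach, A_HALT)
  (Retreat, bump) → (Approach, A_PING)
  (Retreat, obstacle) → (Approach, A_GO)
  (Retreat, target_lost) → (Approach, A_GRAB)  ← event matches
  (Retreat, grasp_fail) → (Survey, A_HALT)
event = target_lost selects (Approach, A_GRAB)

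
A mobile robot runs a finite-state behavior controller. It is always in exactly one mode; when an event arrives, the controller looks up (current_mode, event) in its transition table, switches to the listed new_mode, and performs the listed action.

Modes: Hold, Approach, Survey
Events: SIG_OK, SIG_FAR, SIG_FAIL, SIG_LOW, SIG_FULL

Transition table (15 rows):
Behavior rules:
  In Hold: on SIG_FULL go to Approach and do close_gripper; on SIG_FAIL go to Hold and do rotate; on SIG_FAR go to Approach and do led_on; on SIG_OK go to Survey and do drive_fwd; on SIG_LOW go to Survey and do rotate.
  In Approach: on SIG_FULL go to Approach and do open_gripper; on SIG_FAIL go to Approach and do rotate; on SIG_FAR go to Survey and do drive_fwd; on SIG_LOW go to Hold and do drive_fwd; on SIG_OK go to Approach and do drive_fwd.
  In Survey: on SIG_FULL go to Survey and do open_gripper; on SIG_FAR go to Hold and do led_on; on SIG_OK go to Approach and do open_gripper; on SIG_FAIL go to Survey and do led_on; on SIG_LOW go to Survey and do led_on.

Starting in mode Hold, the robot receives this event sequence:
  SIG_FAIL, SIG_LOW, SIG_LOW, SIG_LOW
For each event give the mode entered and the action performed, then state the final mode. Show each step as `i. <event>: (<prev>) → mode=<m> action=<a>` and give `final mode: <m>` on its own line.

final mode: Survey

1. SIG_FAIL: (Hold) → mode=Hold action=rotate
2. SIG_LOW: (Hold) → mode=Survey action=rotate
3. SIG_LOW: (Survey) → mode=Survey action=led_on
4. SIG_LOW: (Survey) → mode=Survey action=led_on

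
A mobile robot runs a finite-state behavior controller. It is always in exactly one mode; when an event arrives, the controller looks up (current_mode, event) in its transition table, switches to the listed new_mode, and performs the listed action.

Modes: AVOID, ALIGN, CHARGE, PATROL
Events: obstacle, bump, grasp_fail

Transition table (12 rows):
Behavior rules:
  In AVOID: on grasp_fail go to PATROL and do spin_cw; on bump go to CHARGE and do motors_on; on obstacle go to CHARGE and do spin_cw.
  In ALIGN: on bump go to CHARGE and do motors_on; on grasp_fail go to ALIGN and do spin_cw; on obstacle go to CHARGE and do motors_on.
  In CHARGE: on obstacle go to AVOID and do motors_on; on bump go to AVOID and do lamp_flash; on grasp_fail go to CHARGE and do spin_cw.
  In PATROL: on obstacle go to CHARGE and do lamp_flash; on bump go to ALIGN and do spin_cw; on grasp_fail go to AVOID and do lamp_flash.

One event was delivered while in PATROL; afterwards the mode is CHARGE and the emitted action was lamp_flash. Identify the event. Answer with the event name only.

obstacle

try obstacle: (PATROL, obstacle) → (CHARGE, lamp_flash)  ← matches
try bump: (PATROL, bump) → (ALIGN, spin_cw)
try grasp_fail: (PATROL, grasp_fail) → (AVOID, lamp_flash)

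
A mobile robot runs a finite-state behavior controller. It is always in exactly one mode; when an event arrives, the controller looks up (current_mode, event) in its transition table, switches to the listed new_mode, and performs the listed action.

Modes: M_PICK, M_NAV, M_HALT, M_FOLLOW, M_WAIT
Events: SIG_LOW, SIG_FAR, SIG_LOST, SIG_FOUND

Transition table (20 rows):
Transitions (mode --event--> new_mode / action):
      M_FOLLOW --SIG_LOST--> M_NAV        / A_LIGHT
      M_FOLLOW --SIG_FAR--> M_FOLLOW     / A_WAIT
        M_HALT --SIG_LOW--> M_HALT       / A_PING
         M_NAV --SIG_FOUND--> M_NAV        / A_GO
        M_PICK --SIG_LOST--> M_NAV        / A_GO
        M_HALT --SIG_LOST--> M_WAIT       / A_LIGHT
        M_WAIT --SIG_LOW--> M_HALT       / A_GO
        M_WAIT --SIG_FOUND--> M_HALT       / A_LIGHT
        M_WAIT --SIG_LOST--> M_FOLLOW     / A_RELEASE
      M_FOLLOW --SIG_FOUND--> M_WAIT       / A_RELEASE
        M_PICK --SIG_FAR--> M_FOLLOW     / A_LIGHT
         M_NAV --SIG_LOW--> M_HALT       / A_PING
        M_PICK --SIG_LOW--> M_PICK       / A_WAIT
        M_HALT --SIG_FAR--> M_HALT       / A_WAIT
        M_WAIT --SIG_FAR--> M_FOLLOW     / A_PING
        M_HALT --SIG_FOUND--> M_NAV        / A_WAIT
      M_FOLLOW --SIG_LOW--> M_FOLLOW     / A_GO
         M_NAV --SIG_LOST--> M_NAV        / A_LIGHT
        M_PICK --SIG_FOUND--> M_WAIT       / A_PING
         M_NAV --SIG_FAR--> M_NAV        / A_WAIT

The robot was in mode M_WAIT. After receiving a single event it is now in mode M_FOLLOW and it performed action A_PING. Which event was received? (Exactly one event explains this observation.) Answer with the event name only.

SIG_FAR

try SIG_LOW: (M_WAIT, SIG_LOW) → (M_HALT, A_GO)
try SIG_FAR: (M_WAIT, SIG_FAR) → (M_FOLLOW, A_PING)  ← matches
try SIG_LOST: (M_WAIT, SIG_LOST) → (M_FOLLOW, A_RELEASE)
try SIG_FOUND: (M_WAIT, SIG_FOUND) → (M_HALT, A_LIGHT)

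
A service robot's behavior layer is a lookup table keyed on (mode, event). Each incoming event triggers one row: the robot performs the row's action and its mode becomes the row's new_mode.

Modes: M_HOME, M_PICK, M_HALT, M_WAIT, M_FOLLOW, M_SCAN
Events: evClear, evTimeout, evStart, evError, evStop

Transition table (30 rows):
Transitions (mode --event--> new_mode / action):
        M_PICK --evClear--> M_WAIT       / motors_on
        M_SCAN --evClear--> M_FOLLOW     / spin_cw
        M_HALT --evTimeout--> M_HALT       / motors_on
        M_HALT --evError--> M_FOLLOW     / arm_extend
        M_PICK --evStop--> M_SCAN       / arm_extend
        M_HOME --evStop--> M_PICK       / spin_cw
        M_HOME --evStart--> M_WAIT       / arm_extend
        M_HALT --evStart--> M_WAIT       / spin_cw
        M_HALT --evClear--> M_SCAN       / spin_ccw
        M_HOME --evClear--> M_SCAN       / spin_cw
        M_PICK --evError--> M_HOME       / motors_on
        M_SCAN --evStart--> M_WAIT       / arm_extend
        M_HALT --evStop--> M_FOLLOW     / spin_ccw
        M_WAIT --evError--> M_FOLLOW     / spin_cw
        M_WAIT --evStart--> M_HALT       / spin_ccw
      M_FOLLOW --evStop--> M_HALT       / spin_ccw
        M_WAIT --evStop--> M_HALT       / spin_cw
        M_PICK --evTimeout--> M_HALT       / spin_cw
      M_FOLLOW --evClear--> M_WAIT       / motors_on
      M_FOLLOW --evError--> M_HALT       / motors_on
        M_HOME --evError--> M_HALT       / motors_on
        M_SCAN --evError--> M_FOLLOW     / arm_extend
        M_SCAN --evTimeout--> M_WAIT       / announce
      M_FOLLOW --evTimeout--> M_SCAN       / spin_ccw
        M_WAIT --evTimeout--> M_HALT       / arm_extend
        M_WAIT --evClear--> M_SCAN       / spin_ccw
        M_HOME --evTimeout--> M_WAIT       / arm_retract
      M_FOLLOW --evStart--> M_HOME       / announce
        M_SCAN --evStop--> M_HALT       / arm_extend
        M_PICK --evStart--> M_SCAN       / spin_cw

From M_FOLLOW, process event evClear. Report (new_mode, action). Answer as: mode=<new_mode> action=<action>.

mode=M_WAIT action=motors_on

current mode = M_FOLLOW; filter table to that mode:
  (M_FOLLOW, evStop) → (M_HALT, spin_ccw)
  (M_FOLLOW, evClear) → (M_WAIT, motors_on)  ← event matches
  (M_FOLLOW, evError) → (M_HALT, motors_on)
  (M_FOLLOW, evTimeout) → (M_SCAN, spin_ccw)
  (M_FOLLOW, evStart) → (M_HOME, announce)
event = evClear selects (M_WAIT, motors_on)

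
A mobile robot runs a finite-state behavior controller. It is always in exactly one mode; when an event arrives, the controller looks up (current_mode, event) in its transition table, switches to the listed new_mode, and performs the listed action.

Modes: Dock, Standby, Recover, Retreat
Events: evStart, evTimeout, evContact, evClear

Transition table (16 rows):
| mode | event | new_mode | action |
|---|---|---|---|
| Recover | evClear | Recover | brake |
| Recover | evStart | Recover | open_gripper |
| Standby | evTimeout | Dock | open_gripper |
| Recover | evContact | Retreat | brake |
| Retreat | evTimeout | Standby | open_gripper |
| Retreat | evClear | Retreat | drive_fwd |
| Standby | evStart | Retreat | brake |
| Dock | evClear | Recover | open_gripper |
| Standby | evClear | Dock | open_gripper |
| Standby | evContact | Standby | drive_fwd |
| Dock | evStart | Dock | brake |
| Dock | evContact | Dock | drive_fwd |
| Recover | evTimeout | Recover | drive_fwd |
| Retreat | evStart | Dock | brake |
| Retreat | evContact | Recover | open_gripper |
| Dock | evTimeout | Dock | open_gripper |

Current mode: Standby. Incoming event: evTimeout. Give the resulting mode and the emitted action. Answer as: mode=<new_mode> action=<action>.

mode=Dock action=open_gripper

current mode = Standby; filter table to that mode:
  (Standby, evTimeout) → (Dock, open_gripper)  ← event matches
  (Standby, evStart) → (Retreat, brake)
  (Standby, evClear) → (Dock, open_gripper)
  (Standby, evContact) → (Standby, drive_fwd)
event = evTimeout selects (Dock, open_gripper)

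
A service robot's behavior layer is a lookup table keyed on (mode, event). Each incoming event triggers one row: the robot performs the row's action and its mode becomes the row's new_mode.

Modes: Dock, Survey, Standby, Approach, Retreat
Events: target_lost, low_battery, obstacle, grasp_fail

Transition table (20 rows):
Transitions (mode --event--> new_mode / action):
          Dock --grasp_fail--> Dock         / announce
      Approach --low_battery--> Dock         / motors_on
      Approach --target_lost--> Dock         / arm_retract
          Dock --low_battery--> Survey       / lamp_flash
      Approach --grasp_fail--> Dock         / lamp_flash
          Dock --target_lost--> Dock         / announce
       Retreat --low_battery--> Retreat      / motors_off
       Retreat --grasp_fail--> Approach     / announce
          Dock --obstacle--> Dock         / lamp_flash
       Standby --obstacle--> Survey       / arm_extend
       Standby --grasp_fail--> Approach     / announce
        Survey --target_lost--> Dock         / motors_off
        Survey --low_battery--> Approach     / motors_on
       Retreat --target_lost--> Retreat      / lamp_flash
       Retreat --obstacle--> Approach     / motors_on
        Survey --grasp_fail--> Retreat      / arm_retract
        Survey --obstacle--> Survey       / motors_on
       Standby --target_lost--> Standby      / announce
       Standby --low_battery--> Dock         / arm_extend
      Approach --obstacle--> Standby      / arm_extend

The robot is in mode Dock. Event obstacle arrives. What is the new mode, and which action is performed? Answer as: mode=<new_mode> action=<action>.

current mode = Dock; filter table to that mode:
  (Dock, grasp_fail) → (Dock, announce)
  (Dock, low_battery) → (Survey, lamp_flash)
  (Dock, target_lost) → (Dock, announce)
  (Dock, obstacle) → (Dock, lamp_flash)  ← event matches
event = obstacle selects (Dock, lamp_flash)

mode=Dock action=lamp_flash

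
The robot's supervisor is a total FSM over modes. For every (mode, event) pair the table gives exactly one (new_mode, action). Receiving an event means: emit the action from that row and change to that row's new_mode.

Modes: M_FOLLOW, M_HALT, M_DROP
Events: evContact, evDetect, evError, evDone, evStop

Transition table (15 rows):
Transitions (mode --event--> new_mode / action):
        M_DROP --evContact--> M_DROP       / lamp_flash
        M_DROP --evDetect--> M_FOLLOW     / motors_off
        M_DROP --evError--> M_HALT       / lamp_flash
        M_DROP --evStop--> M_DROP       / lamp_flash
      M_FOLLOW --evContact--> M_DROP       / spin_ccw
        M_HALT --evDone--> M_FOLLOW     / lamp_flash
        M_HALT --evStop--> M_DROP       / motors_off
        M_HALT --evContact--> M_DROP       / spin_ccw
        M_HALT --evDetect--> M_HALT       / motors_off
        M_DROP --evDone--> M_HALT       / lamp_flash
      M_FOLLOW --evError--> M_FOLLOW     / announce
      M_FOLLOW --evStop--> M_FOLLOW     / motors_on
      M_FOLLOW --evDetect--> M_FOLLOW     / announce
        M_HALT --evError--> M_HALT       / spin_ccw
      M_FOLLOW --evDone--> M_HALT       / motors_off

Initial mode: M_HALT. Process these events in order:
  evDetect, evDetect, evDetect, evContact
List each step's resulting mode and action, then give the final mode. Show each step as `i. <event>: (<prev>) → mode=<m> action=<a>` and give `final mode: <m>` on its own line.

final mode: M_DROP

1. evDetect: (M_HALT) → mode=M_HALT action=motors_off
2. evDetect: (M_HALT) → mode=M_HALT action=motors_off
3. evDetect: (M_HALT) → mode=M_HALT action=motors_off
4. evContact: (M_HALT) → mode=M_DROP action=spin_ccw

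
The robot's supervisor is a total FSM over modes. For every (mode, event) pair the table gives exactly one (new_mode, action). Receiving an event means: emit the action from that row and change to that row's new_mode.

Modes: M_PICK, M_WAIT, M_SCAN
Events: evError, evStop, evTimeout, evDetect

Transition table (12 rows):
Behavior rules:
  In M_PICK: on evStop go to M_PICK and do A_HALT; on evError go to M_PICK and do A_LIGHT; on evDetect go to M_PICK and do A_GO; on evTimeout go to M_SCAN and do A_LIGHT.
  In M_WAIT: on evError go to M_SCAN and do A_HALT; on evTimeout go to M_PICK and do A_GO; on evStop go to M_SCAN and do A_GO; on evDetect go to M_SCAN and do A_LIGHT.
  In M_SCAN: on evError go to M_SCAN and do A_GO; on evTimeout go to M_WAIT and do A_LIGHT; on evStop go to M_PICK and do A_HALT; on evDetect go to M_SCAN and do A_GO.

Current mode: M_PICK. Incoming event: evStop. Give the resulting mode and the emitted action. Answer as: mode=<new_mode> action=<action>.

current mode = M_PICK; filter table to that mode:
  (M_PICK, evStop) → (M_PICK, A_HALT)  ← event matches
  (M_PICK, evError) → (M_PICK, A_LIGHT)
  (M_PICK, evDetect) → (M_PICK, A_GO)
  (M_PICK, evTimeout) → (M_SCAN, A_LIGHT)
event = evStop selects (M_PICK, A_HALT)

mode=M_PICK action=A_HALT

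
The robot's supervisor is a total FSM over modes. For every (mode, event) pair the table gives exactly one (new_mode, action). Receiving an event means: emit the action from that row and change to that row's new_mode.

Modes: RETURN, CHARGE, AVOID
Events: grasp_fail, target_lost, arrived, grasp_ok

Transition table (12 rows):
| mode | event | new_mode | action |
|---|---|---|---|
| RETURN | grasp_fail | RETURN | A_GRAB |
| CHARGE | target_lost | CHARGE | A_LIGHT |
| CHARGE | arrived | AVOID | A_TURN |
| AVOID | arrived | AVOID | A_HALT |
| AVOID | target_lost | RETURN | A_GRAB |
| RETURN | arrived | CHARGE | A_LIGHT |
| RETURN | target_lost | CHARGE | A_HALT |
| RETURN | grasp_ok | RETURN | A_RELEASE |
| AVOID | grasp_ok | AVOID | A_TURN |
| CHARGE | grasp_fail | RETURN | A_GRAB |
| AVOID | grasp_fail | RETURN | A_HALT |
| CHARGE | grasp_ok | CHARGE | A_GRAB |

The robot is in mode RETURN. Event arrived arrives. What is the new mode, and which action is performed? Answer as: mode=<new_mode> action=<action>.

current mode = RETURN; filter table to that mode:
  (RETURN, grasp_fail) → (RETURN, A_GRAB)
  (RETURN, arrived) → (CHARGE, A_LIGHT)  ← event matches
  (RETURN, target_lost) → (CHARGE, A_HALT)
  (RETURN, grasp_ok) → (RETURN, A_RELEASE)
event = arrived selects (CHARGE, A_LIGHT)

mode=CHARGE action=A_LIGHT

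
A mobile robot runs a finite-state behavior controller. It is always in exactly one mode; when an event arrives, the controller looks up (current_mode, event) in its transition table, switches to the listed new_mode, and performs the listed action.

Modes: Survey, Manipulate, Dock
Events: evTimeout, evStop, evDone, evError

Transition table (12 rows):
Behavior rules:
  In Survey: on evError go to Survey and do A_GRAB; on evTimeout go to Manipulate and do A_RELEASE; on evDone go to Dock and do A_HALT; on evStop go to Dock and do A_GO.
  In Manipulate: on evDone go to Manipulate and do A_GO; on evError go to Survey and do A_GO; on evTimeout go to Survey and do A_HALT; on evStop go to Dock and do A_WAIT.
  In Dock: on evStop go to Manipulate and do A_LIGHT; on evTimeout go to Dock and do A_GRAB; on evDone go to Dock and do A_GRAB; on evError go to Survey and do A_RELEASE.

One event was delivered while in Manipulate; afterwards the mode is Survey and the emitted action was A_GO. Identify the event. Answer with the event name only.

try evTimeout: (Manipulate, evTimeout) → (Survey, A_HALT)
try evStop: (Manipulate, evStop) → (Dock, A_WAIT)
try evDone: (Manipulate, evDone) → (Manipulate, A_GO)
try evError: (Manipulate, evError) → (Survey, A_GO)  ← matches

evError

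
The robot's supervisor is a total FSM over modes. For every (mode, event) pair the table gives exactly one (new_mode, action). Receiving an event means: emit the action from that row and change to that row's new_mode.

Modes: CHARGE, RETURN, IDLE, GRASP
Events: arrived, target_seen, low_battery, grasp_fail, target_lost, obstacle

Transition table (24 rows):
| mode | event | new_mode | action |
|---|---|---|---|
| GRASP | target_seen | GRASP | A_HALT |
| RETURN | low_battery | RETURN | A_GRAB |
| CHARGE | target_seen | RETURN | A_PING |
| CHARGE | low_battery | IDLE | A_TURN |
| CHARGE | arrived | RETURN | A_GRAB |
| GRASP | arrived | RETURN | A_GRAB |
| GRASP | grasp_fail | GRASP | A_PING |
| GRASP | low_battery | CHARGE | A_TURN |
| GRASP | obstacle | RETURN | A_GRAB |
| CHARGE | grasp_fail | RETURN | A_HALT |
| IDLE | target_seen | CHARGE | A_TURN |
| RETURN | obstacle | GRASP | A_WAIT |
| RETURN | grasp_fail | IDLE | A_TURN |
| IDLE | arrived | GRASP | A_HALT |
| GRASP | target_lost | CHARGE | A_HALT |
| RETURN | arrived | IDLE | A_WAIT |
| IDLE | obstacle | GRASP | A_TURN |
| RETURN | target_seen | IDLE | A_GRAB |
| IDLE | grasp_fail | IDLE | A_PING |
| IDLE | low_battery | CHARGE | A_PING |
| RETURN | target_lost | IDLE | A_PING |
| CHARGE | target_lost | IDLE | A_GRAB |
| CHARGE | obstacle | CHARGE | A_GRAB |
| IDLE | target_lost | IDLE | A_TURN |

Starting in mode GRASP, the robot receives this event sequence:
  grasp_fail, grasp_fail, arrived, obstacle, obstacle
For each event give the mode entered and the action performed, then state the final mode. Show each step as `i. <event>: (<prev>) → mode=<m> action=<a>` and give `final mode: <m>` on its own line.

1. grasp_fail: (GRASP) → mode=GRASP action=A_PING
2. grasp_fail: (GRASP) → mode=GRASP action=A_PING
3. arrived: (GRASP) → mode=RETURN action=A_GRAB
4. obstacle: (RETURN) → mode=GRASP action=A_WAIT
5. obstacle: (GRASP) → mode=RETURN action=A_GRAB

final mode: RETURN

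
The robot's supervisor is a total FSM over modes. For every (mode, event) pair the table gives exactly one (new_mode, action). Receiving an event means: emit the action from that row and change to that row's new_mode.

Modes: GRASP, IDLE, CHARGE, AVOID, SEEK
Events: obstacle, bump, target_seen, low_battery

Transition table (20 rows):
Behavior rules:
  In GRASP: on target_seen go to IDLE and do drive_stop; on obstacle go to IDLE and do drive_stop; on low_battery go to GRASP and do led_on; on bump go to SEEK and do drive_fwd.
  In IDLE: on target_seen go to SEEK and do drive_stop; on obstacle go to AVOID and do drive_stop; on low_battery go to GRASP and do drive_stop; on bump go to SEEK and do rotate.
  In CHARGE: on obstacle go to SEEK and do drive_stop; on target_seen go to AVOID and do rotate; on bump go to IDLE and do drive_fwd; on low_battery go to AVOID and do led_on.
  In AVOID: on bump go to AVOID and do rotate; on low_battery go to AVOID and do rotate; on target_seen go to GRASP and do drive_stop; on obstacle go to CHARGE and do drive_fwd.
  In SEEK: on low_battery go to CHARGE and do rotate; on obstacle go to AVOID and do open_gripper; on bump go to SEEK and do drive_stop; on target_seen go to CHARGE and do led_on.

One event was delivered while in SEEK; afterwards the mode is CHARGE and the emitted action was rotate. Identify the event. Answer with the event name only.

try obstacle: (SEEK, obstacle) → (AVOID, open_gripper)
try bump: (SEEK, bump) → (SEEK, drive_stop)
try target_seen: (SEEK, target_seen) → (CHARGE, led_on)
try low_battery: (SEEK, low_battery) → (CHARGE, rotate)  ← matches

low_battery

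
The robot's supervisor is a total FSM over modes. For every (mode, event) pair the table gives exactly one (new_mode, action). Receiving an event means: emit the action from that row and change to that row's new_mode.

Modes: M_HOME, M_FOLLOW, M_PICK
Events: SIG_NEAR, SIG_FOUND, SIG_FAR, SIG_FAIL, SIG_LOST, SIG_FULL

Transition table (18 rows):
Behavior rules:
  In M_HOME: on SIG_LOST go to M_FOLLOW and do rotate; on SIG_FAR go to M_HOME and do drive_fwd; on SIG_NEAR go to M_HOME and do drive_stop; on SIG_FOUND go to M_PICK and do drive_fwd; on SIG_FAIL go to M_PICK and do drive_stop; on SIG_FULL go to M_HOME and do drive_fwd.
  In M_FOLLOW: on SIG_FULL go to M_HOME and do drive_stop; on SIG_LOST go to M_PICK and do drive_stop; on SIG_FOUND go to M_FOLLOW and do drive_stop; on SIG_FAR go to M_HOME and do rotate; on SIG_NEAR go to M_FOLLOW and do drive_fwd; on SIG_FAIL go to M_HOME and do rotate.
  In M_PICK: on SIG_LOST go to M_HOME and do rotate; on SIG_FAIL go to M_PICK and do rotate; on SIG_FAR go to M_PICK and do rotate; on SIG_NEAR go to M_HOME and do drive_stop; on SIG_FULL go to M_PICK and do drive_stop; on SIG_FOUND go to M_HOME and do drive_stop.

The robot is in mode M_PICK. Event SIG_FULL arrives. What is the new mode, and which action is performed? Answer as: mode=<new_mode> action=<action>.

mode=M_PICK action=drive_stop

current mode = M_PICK; filter table to that mode:
  (M_PICK, SIG_LOST) → (M_HOME, rotate)
  (M_PICK, SIG_FAIL) → (M_PICK, rotate)
  (M_PICK, SIG_FAR) → (M_PICK, rotate)
  (M_PICK, SIG_NEAR) → (M_HOME, drive_stop)
  (M_PICK, SIG_FULL) → (M_PICK, drive_stop)  ← event matches
  (M_PICK, SIG_FOUND) → (M_HOME, drive_stop)
event = SIG_FULL selects (M_PICK, drive_stop)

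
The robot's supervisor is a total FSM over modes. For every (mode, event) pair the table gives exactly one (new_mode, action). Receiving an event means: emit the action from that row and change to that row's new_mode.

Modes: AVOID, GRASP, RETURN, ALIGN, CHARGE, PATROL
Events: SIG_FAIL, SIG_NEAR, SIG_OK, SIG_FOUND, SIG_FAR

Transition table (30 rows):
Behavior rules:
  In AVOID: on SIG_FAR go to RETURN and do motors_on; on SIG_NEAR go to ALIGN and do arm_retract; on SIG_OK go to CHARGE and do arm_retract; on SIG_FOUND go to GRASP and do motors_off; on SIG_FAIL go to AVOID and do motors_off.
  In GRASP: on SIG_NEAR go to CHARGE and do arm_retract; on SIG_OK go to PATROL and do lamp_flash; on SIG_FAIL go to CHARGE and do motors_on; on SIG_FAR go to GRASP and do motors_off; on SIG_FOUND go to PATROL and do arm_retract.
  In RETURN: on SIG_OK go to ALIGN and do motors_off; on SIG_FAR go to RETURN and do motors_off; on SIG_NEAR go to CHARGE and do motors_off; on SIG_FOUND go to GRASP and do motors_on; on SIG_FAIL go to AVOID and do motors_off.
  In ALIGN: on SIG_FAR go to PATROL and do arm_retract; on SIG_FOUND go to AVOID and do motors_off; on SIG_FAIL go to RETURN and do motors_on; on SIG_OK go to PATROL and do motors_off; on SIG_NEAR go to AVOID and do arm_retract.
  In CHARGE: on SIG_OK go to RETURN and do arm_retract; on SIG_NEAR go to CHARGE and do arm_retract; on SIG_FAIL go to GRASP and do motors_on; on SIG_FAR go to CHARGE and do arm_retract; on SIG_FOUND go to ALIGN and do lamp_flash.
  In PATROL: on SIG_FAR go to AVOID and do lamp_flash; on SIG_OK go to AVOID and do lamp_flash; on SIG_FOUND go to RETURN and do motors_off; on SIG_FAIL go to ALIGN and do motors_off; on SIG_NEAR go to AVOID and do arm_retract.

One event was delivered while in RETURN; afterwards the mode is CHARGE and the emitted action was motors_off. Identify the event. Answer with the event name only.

try SIG_FAIL: (RETURN, SIG_FAIL) → (AVOID, motors_off)
try SIG_NEAR: (RETURN, SIG_NEAR) → (CHARGE, motors_off)  ← matches
try SIG_OK: (RETURN, SIG_OK) → (ALIGN, motors_off)
try SIG_FOUND: (RETURN, SIG_FOUND) → (GRASP, motors_on)
try SIG_FAR: (RETURN, SIG_FAR) → (RETURN, motors_off)

SIG_NEAR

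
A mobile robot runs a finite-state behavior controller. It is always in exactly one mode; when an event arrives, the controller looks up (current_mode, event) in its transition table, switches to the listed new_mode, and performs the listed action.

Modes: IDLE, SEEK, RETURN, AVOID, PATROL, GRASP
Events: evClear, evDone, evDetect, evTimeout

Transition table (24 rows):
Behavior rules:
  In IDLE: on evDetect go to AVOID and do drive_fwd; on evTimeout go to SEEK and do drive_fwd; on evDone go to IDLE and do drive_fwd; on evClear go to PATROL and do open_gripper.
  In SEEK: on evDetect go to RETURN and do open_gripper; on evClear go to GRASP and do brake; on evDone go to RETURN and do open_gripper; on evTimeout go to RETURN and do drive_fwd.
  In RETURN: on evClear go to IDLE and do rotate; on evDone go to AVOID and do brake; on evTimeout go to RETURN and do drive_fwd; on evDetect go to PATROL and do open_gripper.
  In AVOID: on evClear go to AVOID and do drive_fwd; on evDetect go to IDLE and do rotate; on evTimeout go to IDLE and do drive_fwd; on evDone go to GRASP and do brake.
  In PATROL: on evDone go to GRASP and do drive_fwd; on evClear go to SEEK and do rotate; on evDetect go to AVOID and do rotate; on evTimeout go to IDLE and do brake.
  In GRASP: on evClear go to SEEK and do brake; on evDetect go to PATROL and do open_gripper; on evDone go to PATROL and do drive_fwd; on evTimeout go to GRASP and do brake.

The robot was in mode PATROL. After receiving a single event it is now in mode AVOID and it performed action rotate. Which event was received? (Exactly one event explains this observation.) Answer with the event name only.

evDetect

try evClear: (PATROL, evClear) → (SEEK, rotate)
try evDone: (PATROL, evDone) → (GRASP, drive_fwd)
try evDetect: (PATROL, evDetect) → (AVOID, rotate)  ← matches
try evTimeout: (PATROL, evTimeout) → (IDLE, brake)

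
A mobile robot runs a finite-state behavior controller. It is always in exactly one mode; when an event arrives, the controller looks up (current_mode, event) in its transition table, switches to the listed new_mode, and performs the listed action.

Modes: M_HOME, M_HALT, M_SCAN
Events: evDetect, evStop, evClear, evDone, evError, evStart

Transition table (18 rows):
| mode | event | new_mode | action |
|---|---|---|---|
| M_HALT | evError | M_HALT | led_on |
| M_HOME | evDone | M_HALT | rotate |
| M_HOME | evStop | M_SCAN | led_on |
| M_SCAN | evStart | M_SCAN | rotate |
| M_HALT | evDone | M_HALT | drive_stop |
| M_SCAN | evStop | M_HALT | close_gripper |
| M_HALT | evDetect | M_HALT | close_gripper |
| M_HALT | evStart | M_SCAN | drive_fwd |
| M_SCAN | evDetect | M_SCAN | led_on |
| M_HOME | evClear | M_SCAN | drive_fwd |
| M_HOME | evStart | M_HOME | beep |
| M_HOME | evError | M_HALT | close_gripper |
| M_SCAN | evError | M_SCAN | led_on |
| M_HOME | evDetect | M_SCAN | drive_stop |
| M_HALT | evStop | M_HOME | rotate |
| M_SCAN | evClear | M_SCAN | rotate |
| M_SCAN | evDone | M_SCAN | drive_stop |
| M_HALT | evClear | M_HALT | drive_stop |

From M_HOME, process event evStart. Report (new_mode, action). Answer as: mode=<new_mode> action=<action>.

current mode = M_HOME; filter table to that mode:
  (M_HOME, evDone) → (M_HALT, rotate)
  (M_HOME, evStop) → (M_SCAN, led_on)
  (M_HOME, evClear) → (M_SCAN, drive_fwd)
  (M_HOME, evStart) → (M_HOME, beep)  ← event matches
  (M_HOME, evError) → (M_HALT, close_gripper)
  (M_HOME, evDetect) → (M_SCAN, drive_stop)
event = evStart selects (M_HOME, beep)

mode=M_HOME action=beep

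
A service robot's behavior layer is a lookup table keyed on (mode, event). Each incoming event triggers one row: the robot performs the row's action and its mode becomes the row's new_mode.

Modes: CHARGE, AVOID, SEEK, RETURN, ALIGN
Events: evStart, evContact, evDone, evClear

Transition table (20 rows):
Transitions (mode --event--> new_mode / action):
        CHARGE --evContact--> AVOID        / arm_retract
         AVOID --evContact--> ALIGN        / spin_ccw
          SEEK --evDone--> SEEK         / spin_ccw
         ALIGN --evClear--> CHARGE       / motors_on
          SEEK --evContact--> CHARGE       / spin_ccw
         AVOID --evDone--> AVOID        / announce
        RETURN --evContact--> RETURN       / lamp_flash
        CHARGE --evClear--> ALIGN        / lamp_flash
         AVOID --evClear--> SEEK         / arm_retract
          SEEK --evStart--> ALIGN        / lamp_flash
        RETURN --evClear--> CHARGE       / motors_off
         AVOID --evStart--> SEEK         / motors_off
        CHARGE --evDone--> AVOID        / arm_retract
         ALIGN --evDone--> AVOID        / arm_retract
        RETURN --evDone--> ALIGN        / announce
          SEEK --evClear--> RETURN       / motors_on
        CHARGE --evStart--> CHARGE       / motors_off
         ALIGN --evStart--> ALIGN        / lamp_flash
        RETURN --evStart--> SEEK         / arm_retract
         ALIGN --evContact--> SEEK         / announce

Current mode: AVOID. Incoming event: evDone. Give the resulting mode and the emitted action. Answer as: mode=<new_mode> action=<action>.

mode=AVOID action=announce

current mode = AVOID; filter table to that mode:
  (AVOID, evContact) → (ALIGN, spin_ccw)
  (AVOID, evDone) → (AVOID, announce)  ← event matches
  (AVOID, evClear) → (SEEK, arm_retract)
  (AVOID, evStart) → (SEEK, motors_off)
event = evDone selects (AVOID, announce)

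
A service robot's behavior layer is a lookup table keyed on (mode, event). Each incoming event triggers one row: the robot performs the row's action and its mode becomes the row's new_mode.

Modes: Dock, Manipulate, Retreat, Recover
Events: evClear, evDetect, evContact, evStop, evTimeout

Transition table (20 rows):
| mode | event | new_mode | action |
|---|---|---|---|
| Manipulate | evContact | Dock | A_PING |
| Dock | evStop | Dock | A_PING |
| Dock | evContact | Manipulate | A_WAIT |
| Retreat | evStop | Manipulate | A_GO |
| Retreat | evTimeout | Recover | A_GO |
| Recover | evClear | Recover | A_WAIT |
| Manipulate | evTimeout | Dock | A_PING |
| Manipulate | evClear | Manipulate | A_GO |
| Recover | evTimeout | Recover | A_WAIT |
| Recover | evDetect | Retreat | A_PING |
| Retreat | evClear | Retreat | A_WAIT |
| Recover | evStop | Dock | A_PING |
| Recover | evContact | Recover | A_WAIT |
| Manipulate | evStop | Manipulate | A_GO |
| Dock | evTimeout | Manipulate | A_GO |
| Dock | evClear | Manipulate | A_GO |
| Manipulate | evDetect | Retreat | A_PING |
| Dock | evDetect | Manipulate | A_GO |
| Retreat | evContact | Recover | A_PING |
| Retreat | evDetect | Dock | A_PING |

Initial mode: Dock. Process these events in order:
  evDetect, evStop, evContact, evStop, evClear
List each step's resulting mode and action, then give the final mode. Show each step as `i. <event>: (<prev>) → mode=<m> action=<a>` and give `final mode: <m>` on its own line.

1. evDetect: (Dock) → mode=Manipulate action=A_GO
2. evStop: (Manipulate) → mode=Manipulate action=A_GO
3. evContact: (Manipulate) → mode=Dock action=A_PING
4. evStop: (Dock) → mode=Dock action=A_PING
5. evClear: (Dock) → mode=Manipulate action=A_GO

final mode: Manipulate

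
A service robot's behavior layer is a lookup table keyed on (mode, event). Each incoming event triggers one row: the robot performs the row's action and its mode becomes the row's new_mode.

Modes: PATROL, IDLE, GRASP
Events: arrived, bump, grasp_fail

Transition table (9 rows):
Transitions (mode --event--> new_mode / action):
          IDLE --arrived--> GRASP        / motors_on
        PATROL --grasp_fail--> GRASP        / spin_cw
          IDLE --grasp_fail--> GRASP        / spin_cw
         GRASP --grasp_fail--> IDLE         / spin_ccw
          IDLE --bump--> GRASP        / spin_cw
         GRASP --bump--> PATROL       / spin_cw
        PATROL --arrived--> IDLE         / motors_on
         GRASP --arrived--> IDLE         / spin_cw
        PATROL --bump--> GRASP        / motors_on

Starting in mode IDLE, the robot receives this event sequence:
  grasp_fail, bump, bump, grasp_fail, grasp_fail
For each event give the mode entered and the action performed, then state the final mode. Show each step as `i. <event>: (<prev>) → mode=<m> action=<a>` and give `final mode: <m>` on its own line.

1. grasp_fail: (IDLE) → mode=GRASP action=spin_cw
2. bump: (GRASP) → mode=PATROL action=spin_cw
3. bump: (PATROL) → mode=GRASP action=motors_on
4. grasp_fail: (GRASP) → mode=IDLE action=spin_ccw
5. grasp_fail: (IDLE) → mode=GRASP action=spin_cw

final mode: GRASP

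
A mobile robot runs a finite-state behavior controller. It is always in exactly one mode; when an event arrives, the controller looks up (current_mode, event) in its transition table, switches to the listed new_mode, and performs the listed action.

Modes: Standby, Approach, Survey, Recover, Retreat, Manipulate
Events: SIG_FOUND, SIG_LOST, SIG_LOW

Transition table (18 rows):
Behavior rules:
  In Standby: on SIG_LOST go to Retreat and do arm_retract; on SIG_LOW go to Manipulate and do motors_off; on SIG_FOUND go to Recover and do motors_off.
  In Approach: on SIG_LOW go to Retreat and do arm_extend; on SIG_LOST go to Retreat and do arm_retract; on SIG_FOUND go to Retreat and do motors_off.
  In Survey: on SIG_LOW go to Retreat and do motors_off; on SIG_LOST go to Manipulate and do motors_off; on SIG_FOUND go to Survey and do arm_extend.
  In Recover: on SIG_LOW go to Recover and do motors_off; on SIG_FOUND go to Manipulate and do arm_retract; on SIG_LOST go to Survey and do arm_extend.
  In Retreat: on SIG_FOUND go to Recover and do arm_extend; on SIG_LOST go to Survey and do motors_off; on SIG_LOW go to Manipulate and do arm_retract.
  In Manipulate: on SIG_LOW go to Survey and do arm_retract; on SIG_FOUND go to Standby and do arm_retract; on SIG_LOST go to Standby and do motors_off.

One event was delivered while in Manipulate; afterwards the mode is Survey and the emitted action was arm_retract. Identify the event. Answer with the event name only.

SIG_LOW

try SIG_FOUND: (Manipulate, SIG_FOUND) → (Standby, arm_retract)
try SIG_LOST: (Manipulate, SIG_LOST) → (Standby, motors_off)
try SIG_LOW: (Manipulate, SIG_LOW) → (Survey, arm_retract)  ← matches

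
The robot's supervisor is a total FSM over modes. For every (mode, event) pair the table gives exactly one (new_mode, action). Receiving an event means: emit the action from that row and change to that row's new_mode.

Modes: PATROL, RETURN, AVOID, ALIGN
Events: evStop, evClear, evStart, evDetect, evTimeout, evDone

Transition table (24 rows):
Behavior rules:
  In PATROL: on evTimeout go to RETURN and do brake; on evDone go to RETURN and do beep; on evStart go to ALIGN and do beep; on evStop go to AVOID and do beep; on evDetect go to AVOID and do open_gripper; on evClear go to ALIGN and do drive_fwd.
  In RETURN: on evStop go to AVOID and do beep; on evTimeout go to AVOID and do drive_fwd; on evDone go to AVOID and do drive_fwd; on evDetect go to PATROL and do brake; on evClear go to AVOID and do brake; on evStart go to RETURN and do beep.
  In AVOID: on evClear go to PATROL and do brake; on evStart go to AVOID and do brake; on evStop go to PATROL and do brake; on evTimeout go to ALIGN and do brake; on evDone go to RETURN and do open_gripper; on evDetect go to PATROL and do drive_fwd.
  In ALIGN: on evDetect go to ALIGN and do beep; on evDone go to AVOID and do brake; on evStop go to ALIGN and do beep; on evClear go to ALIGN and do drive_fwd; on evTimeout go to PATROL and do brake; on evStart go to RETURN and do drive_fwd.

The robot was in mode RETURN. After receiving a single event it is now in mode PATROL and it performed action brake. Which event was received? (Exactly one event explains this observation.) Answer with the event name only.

evDetect

try evStop: (RETURN, evStop) → (AVOID, beep)
try evClear: (RETURN, evClear) → (AVOID, brake)
try evStart: (RETURN, evStart) → (RETURN, beep)
try evDetect: (RETURN, evDetect) → (PATROL, brake)  ← matches
try evTimeout: (RETURN, evTimeout) → (AVOID, drive_fwd)
try evDone: (RETURN, evDone) → (AVOID, drive_fwd)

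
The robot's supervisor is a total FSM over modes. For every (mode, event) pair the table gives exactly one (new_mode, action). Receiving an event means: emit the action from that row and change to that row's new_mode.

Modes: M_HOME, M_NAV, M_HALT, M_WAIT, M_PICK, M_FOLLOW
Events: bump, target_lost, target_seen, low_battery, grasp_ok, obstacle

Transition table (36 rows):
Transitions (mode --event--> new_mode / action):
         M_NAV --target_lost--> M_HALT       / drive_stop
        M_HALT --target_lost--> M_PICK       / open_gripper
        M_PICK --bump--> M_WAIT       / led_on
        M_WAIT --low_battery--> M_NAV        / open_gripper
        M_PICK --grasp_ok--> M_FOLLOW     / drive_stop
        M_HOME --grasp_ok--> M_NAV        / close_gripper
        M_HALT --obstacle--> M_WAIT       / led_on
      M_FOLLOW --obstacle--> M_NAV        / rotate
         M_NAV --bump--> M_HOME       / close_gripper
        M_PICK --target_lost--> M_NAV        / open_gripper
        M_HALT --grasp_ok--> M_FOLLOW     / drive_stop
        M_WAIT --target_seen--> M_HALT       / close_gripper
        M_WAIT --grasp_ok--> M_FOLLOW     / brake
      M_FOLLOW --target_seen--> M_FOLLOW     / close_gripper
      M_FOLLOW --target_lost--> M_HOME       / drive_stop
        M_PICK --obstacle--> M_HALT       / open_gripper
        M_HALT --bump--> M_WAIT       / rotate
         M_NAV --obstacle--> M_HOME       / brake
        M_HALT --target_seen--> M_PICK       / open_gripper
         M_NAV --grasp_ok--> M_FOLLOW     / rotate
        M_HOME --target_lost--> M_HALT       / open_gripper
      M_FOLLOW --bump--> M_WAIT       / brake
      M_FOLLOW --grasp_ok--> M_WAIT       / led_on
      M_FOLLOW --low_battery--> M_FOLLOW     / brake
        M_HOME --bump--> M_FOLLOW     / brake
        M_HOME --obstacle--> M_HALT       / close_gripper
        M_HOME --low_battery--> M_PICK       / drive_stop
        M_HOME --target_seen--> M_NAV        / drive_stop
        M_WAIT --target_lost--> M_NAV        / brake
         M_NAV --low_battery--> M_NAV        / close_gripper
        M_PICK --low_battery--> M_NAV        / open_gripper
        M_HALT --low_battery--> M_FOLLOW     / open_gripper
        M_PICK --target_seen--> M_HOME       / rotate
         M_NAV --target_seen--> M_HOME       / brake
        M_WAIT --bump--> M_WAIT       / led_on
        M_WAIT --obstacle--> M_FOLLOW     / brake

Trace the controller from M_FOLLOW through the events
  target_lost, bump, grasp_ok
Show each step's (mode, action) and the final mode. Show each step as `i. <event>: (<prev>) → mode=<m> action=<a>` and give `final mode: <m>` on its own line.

1. target_lost: (M_FOLLOW) → mode=M_HOME action=drive_stop
2. bump: (M_HOME) → mode=M_FOLLOW action=brake
3. grasp_ok: (M_FOLLOW) → mode=M_WAIT action=led_on

final mode: M_WAIT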